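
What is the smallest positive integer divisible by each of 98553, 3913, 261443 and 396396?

17678301925284

98553 = 3 · 7 · 13 · 19²; 3913 = 7 · 13 · 43; 261443 = 7 · 13³ · 17; 396396 = 2² · 3² · 7 · 11² · 13
lcm takes max exponent of each prime: 2² · 3² · 7 · 11² · 13³ · 17 · 19² · 43 = 17678301925284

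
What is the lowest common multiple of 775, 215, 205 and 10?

775 = 5² · 31; 215 = 5 · 43; 205 = 5 · 41; 10 = 2 · 5
lcm takes max exponent of each prime: 2 · 5² · 31 · 41 · 43 = 2732650

2732650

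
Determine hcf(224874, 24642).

224874 = 2 · 3² · 13 · 31²
24642 = 2 · 3² · 37²
Common: 2 · 3² = 18

18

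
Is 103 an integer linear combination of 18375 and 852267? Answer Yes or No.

No

By Bézout, 18375m − 852267n = 103 has integer solutions iff gcd(18375, 852267) | 103.
Euclid: 852267 = 46·18375 + 7017; 18375 = 2·7017 + 4341; 7017 = 1·4341 + 2676; 4341 = 1·2676 + 1665; 2676 = 1·1665 + 1011; 1665 = 1·1011 + 654; 1011 = 1·654 + 357; 654 = 1·357 + 297; 357 = 1·297 + 60; 297 = 4·60 + 57; 60 = 1·57 + 3; 57 = 19·3 + 0. gcd = 3; 103 mod 3 = 1. No.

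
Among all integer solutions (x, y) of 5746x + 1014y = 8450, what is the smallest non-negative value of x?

Euclid: 5746 = 5·1014 + 676; 1014 = 1·676 + 338; 676 = 2·338 + 0 → gcd = 338; 8450 = 338·25.
Back-substitution yields 5746·(-1) + 1014·(6) = 338, so one solution is x = -1·25 = -25, y = 6·25 = 150.
Solutions in x differ by 1014/338 = 3; the one in [0, 3) is -25 mod 3 = 2.

2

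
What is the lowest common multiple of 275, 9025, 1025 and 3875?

275 = 5² · 11; 9025 = 5² · 19²; 1025 = 5² · 41; 3875 = 5³ · 31
lcm takes max exponent of each prime: 5³ · 11 · 19² · 31 · 41 = 630892625

630892625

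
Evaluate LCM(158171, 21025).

gcd first: 158171 = 7·21025 + 10996; 21025 = 1·10996 + 10029; 10996 = 1·10029 + 967; 10029 = 10·967 + 359; 967 = 2·359 + 249; 359 = 1·249 + 110; 249 = 2·110 + 29; 110 = 3·29 + 23; 29 = 1·23 + 6; 23 = 3·6 + 5; 6 = 1·5 + 1; 5 = 5·1 + 0 → gcd = 1
lcm = 158171·21025/gcd = 3325545275/1 = 3325545275

3325545275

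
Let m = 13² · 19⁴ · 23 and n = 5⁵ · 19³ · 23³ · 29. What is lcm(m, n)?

max exponent per prime: 5⁵ · 13² · 19⁴ · 23³ · 29 = 24284694030959375

24284694030959375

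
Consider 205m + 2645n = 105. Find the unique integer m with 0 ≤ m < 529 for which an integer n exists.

465

gcd(205, 2645) = 5 (Euclid: 2645 = 12·205 + 185; 205 = 1·185 + 20; 185 = 9·20 + 5; 20 = 4·5 + 0), and 5 | 105.
Extended Euclid: 205·(-129) + 2645·(10) = 5. Scale by 21: m₀ = -2709.
General solution m = m₀ + 529t; reducing mod 529 gives m = 465 (and n = -36).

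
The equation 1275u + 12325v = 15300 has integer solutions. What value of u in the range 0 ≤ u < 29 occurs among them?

12

gcd(1275, 12325) = 425 (Euclid: 12325 = 9·1275 + 850; 1275 = 1·850 + 425; 850 = 2·425 + 0), and 425 | 15300.
Extended Euclid: 1275·(10) + 12325·(-1) = 425. Scale by 36: u₀ = 360.
General solution u = u₀ + 29t; reducing mod 29 gives u = 12 (and v = 0).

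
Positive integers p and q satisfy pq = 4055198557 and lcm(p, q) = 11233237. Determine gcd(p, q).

From gcd × lcm = pq: gcd = 4055198557 / 11233237 = 361.

361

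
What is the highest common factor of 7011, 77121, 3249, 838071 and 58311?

gcd(7011, 77121): 77121 = 11·7011 + 0 → 7011
gcd(7011, 3249): 7011 = 2·3249 + 513; 3249 = 6·513 + 171; 513 = 3·171 + 0 → 171
gcd(171, 838071): 838071 = 4901·171 + 0 → 171
gcd(171, 58311): 58311 = 341·171 + 0 → 171

171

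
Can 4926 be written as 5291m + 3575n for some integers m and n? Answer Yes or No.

No

By Bézout, 5291m + 3575n = 4926 has integer solutions iff gcd(5291, 3575) | 4926.
Euclid: 5291 = 1·3575 + 1716; 3575 = 2·1716 + 143; 1716 = 12·143 + 0. gcd = 143; 4926 mod 143 = 64. No.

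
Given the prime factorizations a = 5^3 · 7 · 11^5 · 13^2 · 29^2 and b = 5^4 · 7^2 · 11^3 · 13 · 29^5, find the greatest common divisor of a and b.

min exponent per shared prime: 5^3 · 7 · 11^3 · 13 · 29^2 = 12732845125

12732845125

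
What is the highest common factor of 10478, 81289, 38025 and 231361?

169

10478 = 2 · 13² · 31; 81289 = 13³ · 37; 38025 = 3² · 5² · 13²; 231361 = 13² · 37²
gcd takes min exponent of each prime: 13² = 169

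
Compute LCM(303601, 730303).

614184823

gcd first: 730303 = 2·303601 + 123101; 303601 = 2·123101 + 57399; 123101 = 2·57399 + 8303; 57399 = 6·8303 + 7581; 8303 = 1·7581 + 722; 7581 = 10·722 + 361; 722 = 2·361 + 0 → gcd = 361
lcm = 303601·730303/gcd = 221720721103/361 = 614184823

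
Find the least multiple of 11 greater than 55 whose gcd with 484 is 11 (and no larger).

484 = 11·44. Any k with gcd(k, 484) = 11 is a multiple of 11, say 11s, with s coprime to 44.
Need s > 55/11, so s ≥ 6. First s ≥ 6 with gcd(s, 44) = 1 is s = 7. Thus k = 11·7 = 77.

77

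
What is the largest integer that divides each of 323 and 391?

17

Euclid: 391 = 1·323 + 68; 323 = 4·68 + 51; 68 = 1·51 + 17; 51 = 3·17 + 0. Last nonzero remainder: 17.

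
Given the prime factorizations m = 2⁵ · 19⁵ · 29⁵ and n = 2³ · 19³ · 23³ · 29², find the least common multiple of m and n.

19773861166916685344

max exponent per prime: 2⁵ · 19⁵ · 23³ · 29⁵ = 19773861166916685344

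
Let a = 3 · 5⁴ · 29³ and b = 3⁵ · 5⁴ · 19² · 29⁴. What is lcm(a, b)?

max exponent per prime: 3⁵ · 5⁴ · 19² · 29⁴ = 38778006976875

38778006976875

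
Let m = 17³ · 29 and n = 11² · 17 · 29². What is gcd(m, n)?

493

min exponent per shared prime: 17 · 29 = 493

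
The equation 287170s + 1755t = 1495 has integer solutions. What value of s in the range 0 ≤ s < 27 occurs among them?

Reduce mod 1755: 287170s ≡ 1495 (mod 1755). With g = gcd(287170, 1755) = 65 dividing 1495, divide through: 4418s ≡ 23 (mod 27).
Since gcd(4418, 27) = 1, s ≡ 23·(4418)⁻¹ ≡ 22 (mod 27). Smallest non-negative: 22.

22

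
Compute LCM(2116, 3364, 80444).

35788650716

2116 = 2² · 23²; 3364 = 2² · 29²; 80444 = 2² · 7 · 13² · 17
lcm takes max exponent of each prime: 2² · 7 · 13² · 17 · 23² · 29² = 35788650716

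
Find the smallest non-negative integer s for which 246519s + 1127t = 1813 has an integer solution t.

Reduce mod 1127: 246519s ≡ 1813 (mod 1127). With g = gcd(246519, 1127) = 49 dividing 1813, divide through: 5031s ≡ 37 (mod 23).
Since gcd(5031, 23) = 1, s ≡ 37·(5031)⁻¹ ≡ 13 (mod 23). Smallest non-negative: 13.

13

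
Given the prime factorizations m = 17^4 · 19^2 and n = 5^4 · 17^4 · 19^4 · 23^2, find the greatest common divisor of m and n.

30151081

min exponent per shared prime: 17^4 · 19^2 = 30151081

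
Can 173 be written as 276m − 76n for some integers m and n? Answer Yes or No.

By Bézout, 276m − 76n = 173 has integer solutions iff gcd(276, 76) | 173.
Euclid: 276 = 3·76 + 48; 76 = 1·48 + 28; 48 = 1·28 + 20; 28 = 1·20 + 8; 20 = 2·8 + 4; 8 = 2·4 + 0. gcd = 4; 173 mod 4 = 1. No.

No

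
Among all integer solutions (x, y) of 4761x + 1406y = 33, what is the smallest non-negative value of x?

839

Euclid: 4761 = 3·1406 + 543; 1406 = 2·543 + 320; 543 = 1·320 + 223; 320 = 1·223 + 97; 223 = 2·97 + 29; 97 = 3·29 + 10; 29 = 2·10 + 9; 10 = 1·9 + 1; 9 = 9·1 + 0 → gcd = 1; 33 = 1·33.
Back-substitution yields 4761·(-145) + 1406·(491) = 1, so one solution is x = -145·33 = -4785, y = 491·33 = 16203.
Solutions in x differ by 1406/1 = 1406; the one in [0, 1406) is -4785 mod 1406 = 839.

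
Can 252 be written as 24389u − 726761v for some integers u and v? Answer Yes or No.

gcd(24389, 726761): 726761 = 29·24389 + 19480; 24389 = 1·19480 + 4909; 19480 = 3·4909 + 4753; 4909 = 1·4753 + 156; 4753 = 30·156 + 73; 156 = 2·73 + 10; 73 = 7·10 + 3; 10 = 3·3 + 1; 3 = 3·1 + 0 → 1
1 divides 252, so a solution exists.

Yes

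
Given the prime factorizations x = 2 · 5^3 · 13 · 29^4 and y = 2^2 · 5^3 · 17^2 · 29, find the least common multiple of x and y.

1328627358500

max exponent per prime: 2^2 · 5^3 · 13 · 17^2 · 29^4 = 1328627358500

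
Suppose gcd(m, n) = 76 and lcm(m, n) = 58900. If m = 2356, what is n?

m·n = gcd·lcm = 76·58900 = 4476400, so n = 4476400/2356 = 1900.

1900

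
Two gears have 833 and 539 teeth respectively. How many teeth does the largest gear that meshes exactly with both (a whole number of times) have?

833 = 7² · 17
539 = 7² · 11
Common: 7² = 49

49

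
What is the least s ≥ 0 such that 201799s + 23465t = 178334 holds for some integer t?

Euclid: 201799 = 8·23465 + 14079; 23465 = 1·14079 + 9386; 14079 = 1·9386 + 4693; 9386 = 2·4693 + 0 → gcd = 4693; 178334 = 4693·38.
Back-substitution yields 201799·(2) + 23465·(-17) = 4693, so one solution is s = 2·38 = 76, t = -17·38 = -646.
Solutions in s differ by 23465/4693 = 5; the one in [0, 5) is 76 mod 5 = 1.

1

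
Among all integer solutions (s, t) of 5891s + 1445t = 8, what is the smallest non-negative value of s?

1393

Reduce mod 1445: 5891s ≡ 8 (mod 1445). With g = gcd(5891, 1445) = 1 dividing 8, divide through: 5891s ≡ 8 (mod 1445).
Since gcd(5891, 1445) = 1, s ≡ 8·(5891)⁻¹ ≡ 1393 (mod 1445). Smallest non-negative: 1393.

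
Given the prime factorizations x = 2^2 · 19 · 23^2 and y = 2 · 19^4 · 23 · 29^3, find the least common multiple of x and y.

6725492006804

max exponent per prime: 2^2 · 19^4 · 23^2 · 29^3 = 6725492006804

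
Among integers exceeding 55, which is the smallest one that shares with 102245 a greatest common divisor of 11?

gcd(t, 102245) = 11 forces 11 | t; write t = 11s. Then gcd(11s, 11·9295) = 11·gcd(s, 9295), so need gcd(s, 9295) = 1.
11s > 55 gives s ≥ 6. The least s ≥ 6 coprime to 9295 is 6, so t = 11·6 = 66.

66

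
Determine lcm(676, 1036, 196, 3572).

1094450084

676 = 2² · 13²; 1036 = 2² · 7 · 37; 196 = 2² · 7²; 3572 = 2² · 19 · 47
lcm takes max exponent of each prime: 2² · 7² · 13² · 19 · 37 · 47 = 1094450084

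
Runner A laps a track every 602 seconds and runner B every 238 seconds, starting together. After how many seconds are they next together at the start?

602 = 2 · 7 · 43; 238 = 2 · 7 · 17
max exponents: 2 · 7 · 17 · 43 = 10234

10234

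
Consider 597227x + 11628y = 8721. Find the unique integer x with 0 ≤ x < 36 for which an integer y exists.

27

Reduce mod 11628: 597227x ≡ 8721 (mod 11628). With g = gcd(597227, 11628) = 323 dividing 8721, divide through: 1849x ≡ 27 (mod 36).
Since gcd(1849, 36) = 1, x ≡ 27·(1849)⁻¹ ≡ 27 (mod 36). Smallest non-negative: 27.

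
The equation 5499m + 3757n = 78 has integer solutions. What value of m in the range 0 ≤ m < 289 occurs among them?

Reduce mod 3757: 5499m ≡ 78 (mod 3757). With g = gcd(5499, 3757) = 13 dividing 78, divide through: 423m ≡ 6 (mod 289).
Since gcd(423, 289) = 1, m ≡ 6·(423)⁻¹ ≡ 82 (mod 289). Smallest non-negative: 82.

82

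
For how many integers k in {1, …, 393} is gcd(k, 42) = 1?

42 = 2·3·7. Inclusion–exclusion on these primes:
393 − ⌊393/2⌋ − ⌊393/3⌋ − ⌊393/7⌋ + ⌊393/6⌋ + ⌊393/14⌋ + ⌊393/21⌋ − ⌊393/42⌋ = 112

112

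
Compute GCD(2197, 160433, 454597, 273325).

13

gcd(2197, 160433): 160433 = 73·2197 + 52; 2197 = 42·52 + 13; 52 = 4·13 + 0 → 13
gcd(13, 454597): 454597 = 34969·13 + 0 → 13
gcd(13, 273325): 273325 = 21025·13 + 0 → 13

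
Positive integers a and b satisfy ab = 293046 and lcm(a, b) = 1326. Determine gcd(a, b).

221

From gcd × lcm = ab: gcd = 293046 / 1326 = 221.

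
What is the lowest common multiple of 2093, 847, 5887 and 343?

10436302877

2093 = 7 · 13 · 23; 847 = 7 · 11²; 5887 = 7 · 29²; 343 = 7³
lcm takes max exponent of each prime: 7³ · 11² · 13 · 23 · 29² = 10436302877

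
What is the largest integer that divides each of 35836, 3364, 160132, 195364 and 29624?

4

35836 = 2² · 17² · 31; 3364 = 2² · 29²; 160132 = 2² · 7² · 19 · 43; 195364 = 2² · 13² · 17²; 29624 = 2³ · 7 · 23²
gcd takes min exponent of each prime: 2² = 4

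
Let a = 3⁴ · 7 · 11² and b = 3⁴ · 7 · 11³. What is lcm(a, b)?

max exponent per prime: 3⁴ · 7 · 11³ = 754677

754677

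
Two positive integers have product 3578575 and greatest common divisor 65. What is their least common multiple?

gcd·lcm = product, so lcm = 3578575/65 = 55055.

55055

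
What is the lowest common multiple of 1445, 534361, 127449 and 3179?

12960926055

1445 = 5 · 17²; 534361 = 17² · 43²; 127449 = 3² · 7² · 17²; 3179 = 11 · 17²
lcm takes max exponent of each prime: 3² · 5 · 7² · 11 · 17² · 43² = 12960926055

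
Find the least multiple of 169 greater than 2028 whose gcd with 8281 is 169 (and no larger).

2197

gcd(a, 8281) = 169 forces 169 | a; write a = 169s. Then gcd(169s, 169·49) = 169·gcd(s, 49), so need gcd(s, 49) = 1.
169s > 2028 gives s ≥ 13. The least s ≥ 13 coprime to 49 is 13, so a = 169·13 = 2197.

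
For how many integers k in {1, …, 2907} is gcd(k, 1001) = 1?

1001 = 7·11·13. Inclusion–exclusion on these primes:
2907 − ⌊2907/7⌋ − ⌊2907/11⌋ − ⌊2907/13⌋ + ⌊2907/77⌋ + ⌊2907/91⌋ + ⌊2907/143⌋ − ⌊2907/1001⌋ = 2091

2091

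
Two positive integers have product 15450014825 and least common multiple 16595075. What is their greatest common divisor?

gcd·lcm = product, so gcd = 15450014825/16595075 = 931.

931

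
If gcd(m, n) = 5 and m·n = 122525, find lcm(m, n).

24505

Since gcd(m,n)·lcm(m,n) = mn, lcm = 122525/5 = 24505.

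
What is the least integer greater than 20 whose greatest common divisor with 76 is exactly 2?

22

76 = 2·38. Any x with gcd(x, 76) = 2 is a multiple of 2, say 2s, with s coprime to 38.
Need s > 20/2, so s ≥ 11. First s ≥ 11 with gcd(s, 38) = 1 is s = 11. Thus x = 2·11 = 22.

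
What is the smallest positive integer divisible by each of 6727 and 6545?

6289745

6727 = 7 · 31²; 6545 = 5 · 7 · 11 · 17
max exponents: 5 · 7 · 11 · 17 · 31² = 6289745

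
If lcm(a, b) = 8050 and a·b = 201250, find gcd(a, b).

25

gcd·lcm = product, so gcd = 201250/8050 = 25.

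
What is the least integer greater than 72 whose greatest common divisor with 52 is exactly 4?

gcd(a, 52) = 4 forces 4 | a; write a = 4s. Then gcd(4s, 4·13) = 4·gcd(s, 13), so need gcd(s, 13) = 1.
4s > 72 gives s ≥ 19. The least s ≥ 19 coprime to 13 is 19, so a = 4·19 = 76.

76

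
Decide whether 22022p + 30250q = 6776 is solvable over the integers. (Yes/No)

gcd(22022, 30250): 30250 = 1·22022 + 8228; 22022 = 2·8228 + 5566; 8228 = 1·5566 + 2662; 5566 = 2·2662 + 242; 2662 = 11·242 + 0 → 242
242 divides 6776, so a solution exists.

Yes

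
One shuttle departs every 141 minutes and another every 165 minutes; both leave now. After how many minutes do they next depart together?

gcd first: 165 = 1·141 + 24; 141 = 5·24 + 21; 24 = 1·21 + 3; 21 = 7·3 + 0 → gcd = 3
lcm = 141·165/gcd = 23265/3 = 7755

7755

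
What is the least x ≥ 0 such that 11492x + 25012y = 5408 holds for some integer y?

7

Reduce mod 25012: 11492x ≡ 5408 (mod 25012). With g = gcd(11492, 25012) = 676 dividing 5408, divide through: 17x ≡ 8 (mod 37).
Since gcd(17, 37) = 1, x ≡ 8·(17)⁻¹ ≡ 7 (mod 37). Smallest non-negative: 7.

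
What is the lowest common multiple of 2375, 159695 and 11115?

2375 = 5³ · 19; 159695 = 5 · 19 · 41²; 11115 = 3² · 5 · 13 · 19
lcm takes max exponent of each prime: 3² · 5³ · 13 · 19 · 41² = 467107875

467107875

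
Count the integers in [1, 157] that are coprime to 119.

Prime factors of 119: 7, 17. Count integers ≤ 157 divisible by none of them.
By inclusion–exclusion: 157 − ⌊157/7⌋ − ⌊157/17⌋ + ⌊157/119⌋ = 127.

127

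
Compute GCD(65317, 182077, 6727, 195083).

gcd(65317, 182077): 182077 = 2·65317 + 51443; 65317 = 1·51443 + 13874; 51443 = 3·13874 + 9821; 13874 = 1·9821 + 4053; 9821 = 2·4053 + 1715; 4053 = 2·1715 + 623; 1715 = 2·623 + 469; 623 = 1·469 + 154; 469 = 3·154 + 7; 154 = 22·7 + 0 → 7
gcd(7, 6727): 6727 = 961·7 + 0 → 7
gcd(7, 195083): 195083 = 27869·7 + 0 → 7

7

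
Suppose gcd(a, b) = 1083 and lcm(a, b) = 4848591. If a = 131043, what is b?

Using ab = gcd(a,b)·lcm(a,b) = 1083·4848591 = 5251024053, we get b = 5251024053/131043 = 40071.

40071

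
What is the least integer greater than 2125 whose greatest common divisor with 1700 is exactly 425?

gcd(a, 1700) = 425 forces 425 | a; write a = 425s. Then gcd(425s, 425·4) = 425·gcd(s, 4), so need gcd(s, 4) = 1.
425s > 2125 gives s ≥ 6. The least s ≥ 6 coprime to 4 is 7, so a = 425·7 = 2975.

2975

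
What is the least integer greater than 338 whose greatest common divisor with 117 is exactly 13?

364

Multiples of 13 above 338: 13·27, 13·28, … . Need the cofactor coprime to 117/13 = 9.
Checking s = 27, 28, … the first with gcd(s, 9) = 1 is s = 28, giving 364.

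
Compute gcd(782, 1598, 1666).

gcd(782, 1598): 1598 = 2·782 + 34; 782 = 23·34 + 0 → 34
gcd(34, 1666): 1666 = 49·34 + 0 → 34

34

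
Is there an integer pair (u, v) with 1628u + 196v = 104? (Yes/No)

Yes

gcd(1628, 196): 1628 = 8·196 + 60; 196 = 3·60 + 16; 60 = 3·16 + 12; 16 = 1·12 + 4; 12 = 3·4 + 0 → 4
4 divides 104, so a solution exists.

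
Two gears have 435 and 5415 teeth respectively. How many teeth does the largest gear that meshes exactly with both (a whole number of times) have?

15

Euclid: 5415 = 12·435 + 195; 435 = 2·195 + 45; 195 = 4·45 + 15; 45 = 3·15 + 0. Last nonzero remainder: 15.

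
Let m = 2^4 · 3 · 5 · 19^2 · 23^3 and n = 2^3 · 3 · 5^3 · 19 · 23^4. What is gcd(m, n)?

27740760

min exponent per shared prime: 2^3 · 3 · 5 · 19 · 23^3 = 27740760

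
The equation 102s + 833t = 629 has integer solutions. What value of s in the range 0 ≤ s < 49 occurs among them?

Reduce mod 833: 102s ≡ 629 (mod 833). With g = gcd(102, 833) = 17 dividing 629, divide through: 6s ≡ 37 (mod 49).
Since gcd(6, 49) = 1, s ≡ 37·(6)⁻¹ ≡ 47 (mod 49). Smallest non-negative: 47.

47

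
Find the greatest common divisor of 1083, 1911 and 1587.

3

gcd(1083, 1911): 1911 = 1·1083 + 828; 1083 = 1·828 + 255; 828 = 3·255 + 63; 255 = 4·63 + 3; 63 = 21·3 + 0 → 3
gcd(3, 1587): 1587 = 529·3 + 0 → 3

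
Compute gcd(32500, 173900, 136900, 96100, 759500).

100

gcd(32500, 173900): 173900 = 5·32500 + 11400; 32500 = 2·11400 + 9700; 11400 = 1·9700 + 1700; 9700 = 5·1700 + 1200; 1700 = 1·1200 + 500; 1200 = 2·500 + 200; 500 = 2·200 + 100; 200 = 2·100 + 0 → 100
gcd(100, 136900): 136900 = 1369·100 + 0 → 100
gcd(100, 96100): 96100 = 961·100 + 0 → 100
gcd(100, 759500): 759500 = 7595·100 + 0 → 100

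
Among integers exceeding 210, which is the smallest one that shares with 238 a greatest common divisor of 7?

Multiples of 7 above 210: 7·31, 7·32, … . Need the cofactor coprime to 238/7 = 34.
Checking s = 31, 32, … the first with gcd(s, 34) = 1 is s = 31, giving 217.

217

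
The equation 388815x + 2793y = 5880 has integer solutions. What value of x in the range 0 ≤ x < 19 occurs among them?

Reduce mod 2793: 388815x ≡ 5880 (mod 2793). With g = gcd(388815, 2793) = 147 dividing 5880, divide through: 2645x ≡ 40 (mod 19).
Since gcd(2645, 19) = 1, x ≡ 40·(2645)⁻¹ ≡ 10 (mod 19). Smallest non-negative: 10.

10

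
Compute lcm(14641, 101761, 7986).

73878486

14641 = 11⁴; 101761 = 11² · 29²; 7986 = 2 · 3 · 11³
lcm takes max exponent of each prime: 2 · 3 · 11⁴ · 29² = 73878486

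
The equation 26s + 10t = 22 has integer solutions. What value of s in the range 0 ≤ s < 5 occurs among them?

2

Euclid: 26 = 2·10 + 6; 10 = 1·6 + 4; 6 = 1·4 + 2; 4 = 2·2 + 0 → gcd = 2; 22 = 2·11.
Back-substitution yields 26·(2) + 10·(-5) = 2, so one solution is s = 2·11 = 22, t = -5·11 = -55.
Solutions in s differ by 10/2 = 5; the one in [0, 5) is 22 mod 5 = 2.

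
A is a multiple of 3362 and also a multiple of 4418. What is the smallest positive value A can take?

7426658

3362 = 2 · 41²; 4418 = 2 · 47²
max exponents: 2 · 41² · 47² = 7426658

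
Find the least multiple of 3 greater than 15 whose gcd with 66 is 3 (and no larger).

21

66 = 3·22. Any x with gcd(x, 66) = 3 is a multiple of 3, say 3s, with s coprime to 22.
Need s > 15/3, so s ≥ 6. First s ≥ 6 with gcd(s, 22) = 1 is s = 7. Thus x = 3·7 = 21.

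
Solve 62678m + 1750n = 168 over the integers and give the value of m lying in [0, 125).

81

Reduce mod 1750: 62678m ≡ 168 (mod 1750). With g = gcd(62678, 1750) = 14 dividing 168, divide through: 4477m ≡ 12 (mod 125).
Since gcd(4477, 125) = 1, m ≡ 12·(4477)⁻¹ ≡ 81 (mod 125). Smallest non-negative: 81.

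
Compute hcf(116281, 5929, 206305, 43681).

121

116281 = 11² · 31²; 5929 = 7² · 11²; 206305 = 5 · 11³ · 31; 43681 = 11² · 19²
gcd takes min exponent of each prime: 11² = 121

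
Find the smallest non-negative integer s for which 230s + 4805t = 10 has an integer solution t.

Euclid: 4805 = 20·230 + 205; 230 = 1·205 + 25; 205 = 8·25 + 5; 25 = 5·5 + 0 → gcd = 5; 10 = 5·2.
Back-substitution yields 230·(-188) + 4805·(9) = 5, so one solution is s = -188·2 = -376, t = 9·2 = 18.
Solutions in s differ by 4805/5 = 961; the one in [0, 961) is -376 mod 961 = 585.

585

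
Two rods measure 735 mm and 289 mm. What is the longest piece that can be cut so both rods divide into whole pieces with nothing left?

735 = 3 · 5 · 7²
289 = 17²
Common: 1 = 1

1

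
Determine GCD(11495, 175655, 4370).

95

gcd(11495, 175655): 175655 = 15·11495 + 3230; 11495 = 3·3230 + 1805; 3230 = 1·1805 + 1425; 1805 = 1·1425 + 380; 1425 = 3·380 + 285; 380 = 1·285 + 95; 285 = 3·95 + 0 → 95
gcd(95, 4370): 4370 = 46·95 + 0 → 95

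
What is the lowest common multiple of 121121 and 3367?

gcd first: 121121 = 35·3367 + 3276; 3367 = 1·3276 + 91; 3276 = 36·91 + 0 → gcd = 91
lcm = 121121·3367/gcd = 407814407/91 = 4481477

4481477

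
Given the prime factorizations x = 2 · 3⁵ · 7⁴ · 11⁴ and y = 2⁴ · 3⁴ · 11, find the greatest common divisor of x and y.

1782

min exponent per shared prime: 2 · 3⁴ · 11 = 1782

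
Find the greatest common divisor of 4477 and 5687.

121

4477 = 11² · 37
5687 = 11² · 47
Common: 11² = 121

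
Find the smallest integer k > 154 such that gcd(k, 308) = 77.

308 = 77·4. Any k with gcd(k, 308) = 77 is a multiple of 77, say 77s, with s coprime to 4.
Need s > 154/77, so s ≥ 3. First s ≥ 3 with gcd(s, 4) = 1 is s = 3. Thus k = 77·3 = 231.

231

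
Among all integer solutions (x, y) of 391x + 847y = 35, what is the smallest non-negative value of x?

455

Euclid: 847 = 2·391 + 65; 391 = 6·65 + 1; 65 = 65·1 + 0 → gcd = 1; 35 = 1·35.
Back-substitution yields 391·(13) + 847·(-6) = 1, so one solution is x = 13·35 = 455, y = -6·35 = -210.
Solutions in x differ by 847/1 = 847; the one in [0, 847) is 455 mod 847 = 455.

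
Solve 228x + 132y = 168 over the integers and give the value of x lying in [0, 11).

10

Reduce mod 132: 228x ≡ 168 (mod 132). With g = gcd(228, 132) = 12 dividing 168, divide through: 19x ≡ 14 (mod 11).
Since gcd(19, 11) = 1, x ≡ 14·(19)⁻¹ ≡ 10 (mod 11). Smallest non-negative: 10.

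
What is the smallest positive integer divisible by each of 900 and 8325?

900 = 2² · 3² · 5²; 8325 = 3² · 5² · 37
max exponents: 2² · 3² · 5² · 37 = 33300

33300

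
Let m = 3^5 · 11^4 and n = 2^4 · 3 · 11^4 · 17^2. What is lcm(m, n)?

16451096112

max exponent per prime: 2^4 · 3^5 · 11^4 · 17^2 = 16451096112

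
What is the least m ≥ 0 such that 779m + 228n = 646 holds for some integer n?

Reduce mod 228: 779m ≡ 646 (mod 228). With g = gcd(779, 228) = 19 dividing 646, divide through: 41m ≡ 34 (mod 12).
Since gcd(41, 12) = 1, m ≡ 34·(41)⁻¹ ≡ 2 (mod 12). Smallest non-negative: 2.

2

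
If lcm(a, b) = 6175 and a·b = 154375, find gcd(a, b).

From gcd × lcm = ab: gcd = 154375 / 6175 = 25.

25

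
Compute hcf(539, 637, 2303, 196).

49

539 = 7² · 11; 637 = 7² · 13; 2303 = 7² · 47; 196 = 2² · 7²
gcd takes min exponent of each prime: 7² = 49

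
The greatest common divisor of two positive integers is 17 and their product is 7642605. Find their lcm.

449565

Since gcd(a,b)·lcm(a,b) = ab, lcm = 7642605/17 = 449565.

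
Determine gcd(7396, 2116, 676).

4

gcd(7396, 2116): 7396 = 3·2116 + 1048; 2116 = 2·1048 + 20; 1048 = 52·20 + 8; 20 = 2·8 + 4; 8 = 2·4 + 0 → 4
gcd(4, 676): 676 = 169·4 + 0 → 4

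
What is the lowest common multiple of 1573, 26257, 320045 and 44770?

1573 = 11² · 13; 26257 = 7 · 11² · 31; 320045 = 5 · 11² · 23²; 44770 = 2 · 5 · 11² · 37
lcm takes max exponent of each prime: 2 · 5 · 7 · 11² · 13 · 23² · 31 · 37 = 66810673930

66810673930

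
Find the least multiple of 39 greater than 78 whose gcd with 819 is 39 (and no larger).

gcd(t, 819) = 39 forces 39 | t; write t = 39s. Then gcd(39s, 39·21) = 39·gcd(s, 21), so need gcd(s, 21) = 1.
39s > 78 gives s ≥ 3. The least s ≥ 3 coprime to 21 is 4, so t = 39·4 = 156.

156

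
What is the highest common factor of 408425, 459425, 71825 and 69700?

425

gcd(408425, 459425): 459425 = 1·408425 + 51000; 408425 = 8·51000 + 425; 51000 = 120·425 + 0 → 425
gcd(425, 71825): 71825 = 169·425 + 0 → 425
gcd(425, 69700): 69700 = 164·425 + 0 → 425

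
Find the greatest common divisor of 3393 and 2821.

13

3393 = 3² · 13 · 29
2821 = 7 · 13 · 31
Common: 13 = 13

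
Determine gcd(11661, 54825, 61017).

11661 = 3 · 13² · 23; 54825 = 3 · 5² · 17 · 43; 61017 = 3 · 11 · 43²
gcd takes min exponent of each prime: 3 = 3

3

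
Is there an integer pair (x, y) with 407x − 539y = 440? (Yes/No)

By Bézout, 407x − 539y = 440 has integer solutions iff gcd(407, 539) | 440.
Euclid: 539 = 1·407 + 132; 407 = 3·132 + 11; 132 = 12·11 + 0. gcd = 11; 440 mod 11 = 0. Yes.

Yes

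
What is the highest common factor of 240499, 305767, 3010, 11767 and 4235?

7

240499 = 7 · 17 · 43 · 47; 305767 = 7 · 11² · 19²; 3010 = 2 · 5 · 7 · 43; 11767 = 7 · 41²; 4235 = 5 · 7 · 11²
gcd takes min exponent of each prime: 7 = 7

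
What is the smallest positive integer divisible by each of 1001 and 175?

1001 = 7 · 11 · 13; 175 = 5² · 7
max exponents: 5² · 7 · 11 · 13 = 25025

25025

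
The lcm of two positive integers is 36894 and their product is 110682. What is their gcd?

3

gcd·lcm = product, so gcd = 110682/36894 = 3.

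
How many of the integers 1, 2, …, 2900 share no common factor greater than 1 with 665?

665 = 5·7·19. Inclusion–exclusion on these primes:
2900 − ⌊2900/5⌋ − ⌊2900/7⌋ − ⌊2900/19⌋ + ⌊2900/35⌋ + ⌊2900/95⌋ + ⌊2900/133⌋ − ⌊2900/665⌋ = 1883

1883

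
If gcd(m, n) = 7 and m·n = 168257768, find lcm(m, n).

gcd·lcm = product, so lcm = 168257768/7 = 24036824.

24036824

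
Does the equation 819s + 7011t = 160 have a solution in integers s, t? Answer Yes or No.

gcd(819, 7011): 7011 = 8·819 + 459; 819 = 1·459 + 360; 459 = 1·360 + 99; 360 = 3·99 + 63; 99 = 1·63 + 36; 63 = 1·36 + 27; 36 = 1·27 + 9; 27 = 3·9 + 0 → 9
9 does not divide 160, so a solution does not exist.

No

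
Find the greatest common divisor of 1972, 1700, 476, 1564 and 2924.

68

gcd(1972, 1700): 1972 = 1·1700 + 272; 1700 = 6·272 + 68; 272 = 4·68 + 0 → 68
gcd(68, 476): 476 = 7·68 + 0 → 68
gcd(68, 1564): 1564 = 23·68 + 0 → 68
gcd(68, 2924): 2924 = 43·68 + 0 → 68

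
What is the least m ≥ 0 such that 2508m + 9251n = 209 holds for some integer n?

771

Euclid: 9251 = 3·2508 + 1727; 2508 = 1·1727 + 781; 1727 = 2·781 + 165; 781 = 4·165 + 121; 165 = 1·121 + 44; 121 = 2·44 + 33; 44 = 1·33 + 11; 33 = 3·11 + 0 → gcd = 11; 209 = 11·19.
Back-substitution yields 2508·(-225) + 9251·(61) = 11, so one solution is m = -225·19 = -4275, n = 61·19 = 1159.
Solutions in m differ by 9251/11 = 841; the one in [0, 841) is -4275 mod 841 = 771.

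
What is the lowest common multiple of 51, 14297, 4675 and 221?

153335325

51 = 3 · 17; 14297 = 17 · 29²; 4675 = 5² · 11 · 17; 221 = 13 · 17
lcm takes max exponent of each prime: 3 · 5² · 11 · 13 · 17 · 29² = 153335325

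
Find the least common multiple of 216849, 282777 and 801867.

216849 = 3 · 41² · 43; 282777 = 3 · 11² · 19 · 41; 801867 = 3 · 11² · 47²
lcm takes max exponent of each prime: 3 · 11² · 19 · 41² · 43 · 47² = 1101265694859

1101265694859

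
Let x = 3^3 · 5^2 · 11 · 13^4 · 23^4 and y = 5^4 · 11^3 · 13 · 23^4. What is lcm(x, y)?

max exponent per prime: 3^3 · 5^4 · 11^3 · 13^4 · 23^4 = 179517416807210625

179517416807210625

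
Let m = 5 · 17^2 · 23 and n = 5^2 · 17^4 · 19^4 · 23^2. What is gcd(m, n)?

33235

min exponent per shared prime: 5 · 17^2 · 23 = 33235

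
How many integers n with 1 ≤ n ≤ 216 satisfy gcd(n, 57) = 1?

136

57 = 3·19. Inclusion–exclusion on these primes:
216 − ⌊216/3⌋ − ⌊216/19⌋ + ⌊216/57⌋ = 136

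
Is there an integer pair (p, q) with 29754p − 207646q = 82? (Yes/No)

gcd(29754, 207646): 207646 = 6·29754 + 29122; 29754 = 1·29122 + 632; 29122 = 46·632 + 50; 632 = 12·50 + 32; 50 = 1·32 + 18; 32 = 1·18 + 14; 18 = 1·14 + 4; 14 = 3·4 + 2; 4 = 2·2 + 0 → 2
2 divides 82, so a solution exists.

Yes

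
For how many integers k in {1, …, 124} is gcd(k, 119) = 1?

Prime factors of 119: 7, 17. Count integers ≤ 124 divisible by none of them.
By inclusion–exclusion: 124 − ⌊124/7⌋ − ⌊124/17⌋ + ⌊124/119⌋ = 101.

101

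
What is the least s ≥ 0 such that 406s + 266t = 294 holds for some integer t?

Reduce mod 266: 406s ≡ 294 (mod 266). With g = gcd(406, 266) = 14 dividing 294, divide through: 29s ≡ 21 (mod 19).
Since gcd(29, 19) = 1, s ≡ 21·(29)⁻¹ ≡ 4 (mod 19). Smallest non-negative: 4.

4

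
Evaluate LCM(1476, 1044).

42804

1476 = 2² · 3² · 41; 1044 = 2² · 3² · 29
max exponents: 2² · 3² · 29 · 41 = 42804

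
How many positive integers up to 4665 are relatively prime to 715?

Prime factors of 715: 5, 11, 13. Count integers ≤ 4665 divisible by none of them.
By inclusion–exclusion: 4665 − ⌊4665/5⌋ − ⌊4665/11⌋ − ⌊4665/13⌋ + ⌊4665/55⌋ + ⌊4665/65⌋ + ⌊4665/143⌋ − ⌊4665/715⌋ = 3131.

3131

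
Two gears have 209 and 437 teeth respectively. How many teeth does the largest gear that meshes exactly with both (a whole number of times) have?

209 = 11 · 19
437 = 19 · 23
Common: 19 = 19

19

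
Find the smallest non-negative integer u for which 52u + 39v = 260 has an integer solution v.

2

gcd(52, 39) = 13 (Euclid: 52 = 1·39 + 13; 39 = 3·13 + 0), and 13 | 260.
Extended Euclid: 52·(1) + 39·(-1) = 13. Scale by 20: u₀ = 20.
General solution u = u₀ + 3t; reducing mod 3 gives u = 2 (and v = 4).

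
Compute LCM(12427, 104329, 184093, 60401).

12427 = 17² · 43; 104329 = 17² · 19²; 184093 = 7² · 13 · 17²; 60401 = 11 · 17² · 19
lcm takes max exponent of each prime: 7² · 11 · 13 · 17² · 19² · 43 = 31434432029

31434432029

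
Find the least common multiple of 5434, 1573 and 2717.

lcm(5434, 1573) = 5434·1573/gcd = 8547682/143 = 59774
lcm(59774, 2717) = 59774·2717/gcd = 162405958/2717 = 59774

59774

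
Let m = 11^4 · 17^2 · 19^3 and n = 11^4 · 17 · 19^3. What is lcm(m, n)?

max exponent per prime: 11^4 · 17^2 · 19^3 = 29022136891

29022136891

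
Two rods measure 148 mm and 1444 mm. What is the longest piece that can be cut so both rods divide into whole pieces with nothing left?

4

Euclid: 1444 = 9·148 + 112; 148 = 1·112 + 36; 112 = 3·36 + 4; 36 = 9·4 + 0. Last nonzero remainder: 4.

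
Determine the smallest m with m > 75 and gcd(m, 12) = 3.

12 = 3·4. Any m with gcd(m, 12) = 3 is a multiple of 3, say 3s, with s coprime to 4.
Need s > 75/3, so s ≥ 26. First s ≥ 26 with gcd(s, 4) = 1 is s = 27. Thus m = 3·27 = 81.

81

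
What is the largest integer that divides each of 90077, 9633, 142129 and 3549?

169

gcd(90077, 9633): 90077 = 9·9633 + 3380; 9633 = 2·3380 + 2873; 3380 = 1·2873 + 507; 2873 = 5·507 + 338; 507 = 1·338 + 169; 338 = 2·169 + 0 → 169
gcd(169, 142129): 142129 = 841·169 + 0 → 169
gcd(169, 3549): 3549 = 21·169 + 0 → 169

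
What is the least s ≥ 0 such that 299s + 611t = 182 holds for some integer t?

gcd(299, 611) = 13 (Euclid: 611 = 2·299 + 13; 299 = 23·13 + 0), and 13 | 182.
Extended Euclid: 299·(-2) + 611·(1) = 13. Scale by 14: s₀ = -28.
General solution s = s₀ + 47k; reducing mod 47 gives s = 19 (and t = -9).

19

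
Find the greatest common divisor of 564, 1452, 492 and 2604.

gcd(564, 1452): 1452 = 2·564 + 324; 564 = 1·324 + 240; 324 = 1·240 + 84; 240 = 2·84 + 72; 84 = 1·72 + 12; 72 = 6·12 + 0 → 12
gcd(12, 492): 492 = 41·12 + 0 → 12
gcd(12, 2604): 2604 = 217·12 + 0 → 12

12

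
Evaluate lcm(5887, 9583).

gcd first: 9583 = 1·5887 + 3696; 5887 = 1·3696 + 2191; 3696 = 1·2191 + 1505; 2191 = 1·1505 + 686; 1505 = 2·686 + 133; 686 = 5·133 + 21; 133 = 6·21 + 7; 21 = 3·7 + 0 → gcd = 7
lcm = 5887·9583/gcd = 56415121/7 = 8059303

8059303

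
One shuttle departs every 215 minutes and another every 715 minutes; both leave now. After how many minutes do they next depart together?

30745

215 = 5 · 43; 715 = 5 · 11 · 13
max exponents: 5 · 11 · 13 · 43 = 30745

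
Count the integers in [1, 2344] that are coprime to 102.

735

Prime factors of 102: 2, 3, 17. Count integers ≤ 2344 divisible by none of them.
By inclusion–exclusion: 2344 − ⌊2344/2⌋ − ⌊2344/3⌋ − ⌊2344/17⌋ + ⌊2344/6⌋ + ⌊2344/34⌋ + ⌊2344/51⌋ − ⌊2344/102⌋ = 735.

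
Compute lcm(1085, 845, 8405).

1085 = 5 · 7 · 31; 845 = 5 · 13²; 8405 = 5 · 41²
lcm takes max exponent of each prime: 5 · 7 · 13² · 31 · 41² = 308236565

308236565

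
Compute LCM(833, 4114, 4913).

lcm(833, 4114) = 833·4114/gcd = 3426962/17 = 201586
lcm(201586, 4913) = 201586·4913/gcd = 990392018/17 = 58258354

58258354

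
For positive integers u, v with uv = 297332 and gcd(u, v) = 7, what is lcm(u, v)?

gcd·lcm = product, so lcm = 297332/7 = 42476.

42476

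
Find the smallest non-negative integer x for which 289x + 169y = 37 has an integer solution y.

gcd(289, 169) = 1 (Euclid: 289 = 1·169 + 120; 169 = 1·120 + 49; 120 = 2·49 + 22; 49 = 2·22 + 5; 22 = 4·5 + 2; 5 = 2·2 + 1; 2 = 2·1 + 0), and 1 | 37.
Extended Euclid: 289·(-69) + 169·(118) = 1. Scale by 37: x₀ = -2553.
General solution x = x₀ + 169t; reducing mod 169 gives x = 151 (and y = -258).

151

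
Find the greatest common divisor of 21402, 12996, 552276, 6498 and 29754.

21402 = 2 · 3² · 29 · 41; 12996 = 2² · 3² · 19²; 552276 = 2² · 3² · 23² · 29; 6498 = 2 · 3² · 19²; 29754 = 2 · 3³ · 19 · 29
gcd takes min exponent of each prime: 2 · 3² = 18

18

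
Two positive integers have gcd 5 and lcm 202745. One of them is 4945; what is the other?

205

p·q = gcd·lcm = 5·202745 = 1013725, so q = 1013725/4945 = 205.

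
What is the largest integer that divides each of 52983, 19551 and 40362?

21

gcd(52983, 19551): 52983 = 2·19551 + 13881; 19551 = 1·13881 + 5670; 13881 = 2·5670 + 2541; 5670 = 2·2541 + 588; 2541 = 4·588 + 189; 588 = 3·189 + 21; 189 = 9·21 + 0 → 21
gcd(21, 40362): 40362 = 1922·21 + 0 → 21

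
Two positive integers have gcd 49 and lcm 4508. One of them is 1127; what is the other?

196

m·n = gcd·lcm = 49·4508 = 220892, so n = 220892/1127 = 196.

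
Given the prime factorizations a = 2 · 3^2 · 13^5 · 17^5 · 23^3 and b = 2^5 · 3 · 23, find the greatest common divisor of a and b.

min exponent per shared prime: 2 · 3 · 23 = 138

138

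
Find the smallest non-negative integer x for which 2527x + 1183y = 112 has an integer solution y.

155

Reduce mod 1183: 2527x ≡ 112 (mod 1183). With g = gcd(2527, 1183) = 7 dividing 112, divide through: 361x ≡ 16 (mod 169).
Since gcd(361, 169) = 1, x ≡ 16·(361)⁻¹ ≡ 155 (mod 169). Smallest non-negative: 155.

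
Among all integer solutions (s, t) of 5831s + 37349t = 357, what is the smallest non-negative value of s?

1390

Euclid: 37349 = 6·5831 + 2363; 5831 = 2·2363 + 1105; 2363 = 2·1105 + 153; 1105 = 7·153 + 34; 153 = 4·34 + 17; 34 = 2·17 + 0 → gcd = 17; 357 = 17·21.
Back-substitution yields 5831·(-980) + 37349·(153) = 17, so one solution is s = -980·21 = -20580, t = 153·21 = 3213.
Solutions in s differ by 37349/17 = 2197; the one in [0, 2197) is -20580 mod 2197 = 1390.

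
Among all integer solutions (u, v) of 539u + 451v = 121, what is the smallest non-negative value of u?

27

Euclid: 539 = 1·451 + 88; 451 = 5·88 + 11; 88 = 8·11 + 0 → gcd = 11; 121 = 11·11.
Back-substitution yields 539·(-5) + 451·(6) = 11, so one solution is u = -5·11 = -55, v = 6·11 = 66.
Solutions in u differ by 451/11 = 41; the one in [0, 41) is -55 mod 41 = 27.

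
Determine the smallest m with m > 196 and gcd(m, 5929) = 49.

Multiples of 49 above 196: 49·5, 49·6, … . Need the cofactor coprime to 5929/49 = 121.
Checking s = 5, 6, … the first with gcd(s, 121) = 1 is s = 5, giving 245.

245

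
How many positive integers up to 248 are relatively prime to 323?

221

323 = 17·19. Inclusion–exclusion on these primes:
248 − ⌊248/17⌋ − ⌊248/19⌋ + ⌊248/323⌋ = 221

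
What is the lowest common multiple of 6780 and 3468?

1959420

gcd first: 6780 = 1·3468 + 3312; 3468 = 1·3312 + 156; 3312 = 21·156 + 36; 156 = 4·36 + 12; 36 = 3·12 + 0 → gcd = 12
lcm = 6780·3468/gcd = 23513040/12 = 1959420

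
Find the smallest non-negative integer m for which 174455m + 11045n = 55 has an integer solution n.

Euclid: 174455 = 15·11045 + 8780; 11045 = 1·8780 + 2265; 8780 = 3·2265 + 1985; 2265 = 1·1985 + 280; 1985 = 7·280 + 25; 280 = 11·25 + 5; 25 = 5·5 + 0 → gcd = 5; 55 = 5·11.
Back-substitution yields 174455·(-434) + 11045·(6855) = 5, so one solution is m = -434·11 = -4774, n = 6855·11 = 75405.
Solutions in m differ by 11045/5 = 2209; the one in [0, 2209) is -4774 mod 2209 = 1853.

1853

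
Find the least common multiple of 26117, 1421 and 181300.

2802354100

lcm(26117, 1421) = 26117·1421/gcd = 37112257/49 = 757393
lcm(757393, 181300) = 757393·181300/gcd = 137315350900/49 = 2802354100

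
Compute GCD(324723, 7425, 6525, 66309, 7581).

3

gcd(324723, 7425): 324723 = 43·7425 + 5448; 7425 = 1·5448 + 1977; 5448 = 2·1977 + 1494; 1977 = 1·1494 + 483; 1494 = 3·483 + 45; 483 = 10·45 + 33; 45 = 1·33 + 12; 33 = 2·12 + 9; 12 = 1·9 + 3; 9 = 3·3 + 0 → 3
gcd(3, 6525): 6525 = 2175·3 + 0 → 3
gcd(3, 66309): 66309 = 22103·3 + 0 → 3
gcd(3, 7581): 7581 = 2527·3 + 0 → 3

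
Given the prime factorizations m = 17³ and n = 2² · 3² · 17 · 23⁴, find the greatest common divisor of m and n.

min exponent per shared prime: 17 = 17

17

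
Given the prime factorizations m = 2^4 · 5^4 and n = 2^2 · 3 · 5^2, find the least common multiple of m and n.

max exponent per prime: 2^4 · 3 · 5^4 = 30000

30000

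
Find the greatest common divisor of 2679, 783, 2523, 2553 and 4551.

gcd(2679, 783): 2679 = 3·783 + 330; 783 = 2·330 + 123; 330 = 2·123 + 84; 123 = 1·84 + 39; 84 = 2·39 + 6; 39 = 6·6 + 3; 6 = 2·3 + 0 → 3
gcd(3, 2523): 2523 = 841·3 + 0 → 3
gcd(3, 2553): 2553 = 851·3 + 0 → 3
gcd(3, 4551): 4551 = 1517·3 + 0 → 3

3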